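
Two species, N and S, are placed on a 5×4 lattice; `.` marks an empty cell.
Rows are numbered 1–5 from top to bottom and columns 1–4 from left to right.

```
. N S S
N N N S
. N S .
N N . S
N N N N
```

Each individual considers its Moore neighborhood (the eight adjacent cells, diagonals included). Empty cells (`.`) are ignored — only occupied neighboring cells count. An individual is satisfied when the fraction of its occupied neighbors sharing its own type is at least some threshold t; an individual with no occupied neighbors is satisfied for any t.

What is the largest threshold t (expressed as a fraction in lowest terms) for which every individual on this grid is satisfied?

1/3

(1,2)N 3/4
(1,3)S 2/5
(1,4)S 2/3
(2,1)N 3/3
(2,2)N 4/6
(2,3)N 3/7
(2,4)S 3/4
(3,2)N 5/6
(3,3)S 2/6
(4,1)N 4/4
(4,2)N 5/6
(4,4)S 1/3
(5,1)N 3/3
(5,2)N 4/4
(5,3)N 3/4
(5,4)N 1/2
The smallest same-type fraction is 2/6 at (3,3), which reduces to 1/3. Any threshold above that leaves this individual unsatisfied.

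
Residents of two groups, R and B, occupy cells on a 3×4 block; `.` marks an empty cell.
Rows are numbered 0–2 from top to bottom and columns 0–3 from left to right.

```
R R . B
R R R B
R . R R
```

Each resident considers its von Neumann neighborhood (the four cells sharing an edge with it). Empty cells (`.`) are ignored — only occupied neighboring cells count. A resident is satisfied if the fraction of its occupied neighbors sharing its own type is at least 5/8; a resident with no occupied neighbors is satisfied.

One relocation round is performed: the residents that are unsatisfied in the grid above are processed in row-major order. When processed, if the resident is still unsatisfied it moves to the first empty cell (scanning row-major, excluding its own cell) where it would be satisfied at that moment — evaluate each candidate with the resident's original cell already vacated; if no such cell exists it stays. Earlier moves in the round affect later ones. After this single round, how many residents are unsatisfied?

Initially unsatisfied (in order): (1,3), (2,3).
  (1,3): no empty cell satisfies it; stays.
  (2,3) → (0,2).
Resulting grid:
R R R B
R R R B
R . R .
Unsatisfied now: (0,3), (1,3).

2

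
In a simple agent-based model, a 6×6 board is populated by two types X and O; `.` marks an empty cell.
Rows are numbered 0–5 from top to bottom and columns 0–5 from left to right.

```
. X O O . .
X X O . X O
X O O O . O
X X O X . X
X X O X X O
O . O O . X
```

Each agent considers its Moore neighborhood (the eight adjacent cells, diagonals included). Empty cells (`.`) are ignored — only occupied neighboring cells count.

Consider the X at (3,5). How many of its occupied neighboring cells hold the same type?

1

Occupied neighbors of (3,5): (2,5)=O, (4,4)=X, (4,5)=O.
Same type (X): 1 of 3.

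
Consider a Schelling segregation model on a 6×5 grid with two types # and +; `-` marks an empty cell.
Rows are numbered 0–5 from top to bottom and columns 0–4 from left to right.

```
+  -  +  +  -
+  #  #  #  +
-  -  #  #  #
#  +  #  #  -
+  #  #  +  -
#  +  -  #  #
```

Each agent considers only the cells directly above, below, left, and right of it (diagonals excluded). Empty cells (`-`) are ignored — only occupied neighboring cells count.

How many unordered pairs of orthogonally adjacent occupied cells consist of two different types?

16

Scan each occupied cell's neighbors to the right and below so each pair is counted once.
Row 0: +(0,0)–+(1,0)= +(0,2)–+(0,3)= +(0,2)–#(1,2)≠ +(0,3)–#(1,3)≠  → 2/4 unlike.
Row 1: +(1,0)–#(1,1)≠ #(1,1)–#(1,2)= #(1,2)–#(1,3)= #(1,2)–#(2,2)= #(1,3)–+(1,4)≠ #(1,3)–#(2,3)= +(1,4)–#(2,4)≠  → 3/7 unlike.
Row 2: #(2,2)–#(2,3)= #(2,2)–#(3,2)= #(2,3)–#(2,4)= #(2,3)–#(3,3)=  → 0/4 unlike.
Row 3: #(3,0)–+(3,1)≠ #(3,0)–+(4,0)≠ +(3,1)–#(3,2)≠ +(3,1)–#(4,1)≠ #(3,2)–#(3,3)= #(3,2)–#(4,2)= #(3,3)–+(4,3)≠  → 5/7 unlike.
Row 4: +(4,0)–#(4,1)≠ +(4,0)–#(5,0)≠ #(4,1)–#(4,2)= #(4,1)–+(5,1)≠ #(4,2)–+(4,3)≠ +(4,3)–#(5,3)≠  → 5/6 unlike.
Row 5: #(5,0)–+(5,1)≠ #(5,3)–#(5,4)=  → 1/2 unlike.
Total adjacent occupied pairs: 30; unlike-type pairs: 16.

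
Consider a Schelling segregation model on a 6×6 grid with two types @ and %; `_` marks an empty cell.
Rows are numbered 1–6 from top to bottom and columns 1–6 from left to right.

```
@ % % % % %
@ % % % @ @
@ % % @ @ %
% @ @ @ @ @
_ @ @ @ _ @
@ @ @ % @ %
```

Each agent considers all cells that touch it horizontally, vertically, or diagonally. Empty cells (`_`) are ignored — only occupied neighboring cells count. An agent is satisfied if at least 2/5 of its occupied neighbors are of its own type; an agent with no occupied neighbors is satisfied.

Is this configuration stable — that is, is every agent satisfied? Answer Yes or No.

(1,1)@ 1/3 unhappy
(1,2)% 3/5 ok
(1,3)% 5/5 ok
(1,4)% 4/5 ok
(1,5)% 3/5 ok
(1,6)% 1/3 unhappy
(2,1)@ 2/5 ok
(2,2)% 5/8 ok
(2,3)% 7/8 ok
(2,4)% 5/8 ok
(2,5)@ 3/8 unhappy
(2,6)@ 2/5 ok
(3,1)@ 2/5 ok
(3,2)% 4/8 ok
(3,3)% 4/8 ok
(3,4)@ 5/8 ok
(3,5)@ 6/8 ok
(3,6)% 0/5 unhappy
(4,1)% 1/4 unhappy
(4,2)@ 4/7 ok
(4,3)@ 6/8 ok
(4,4)@ 6/7 ok
(4,5)@ 6/7 ok
(4,6)@ 3/4 ok
(5,2)@ 6/7 ok
(5,3)@ 7/8 ok
(5,4)@ 6/7 ok
(5,6)@ 3/4 ok
(6,1)@ 2/2 ok
(6,2)@ 4/4 ok
(6,3)@ 4/5 ok
(6,4)% 0/4 unhappy
(6,5)@ 2/4 ok
(6,6)% 0/2 unhappy
For instance (1,1) has only 1/3 same-type neighbors, below 2/5.

No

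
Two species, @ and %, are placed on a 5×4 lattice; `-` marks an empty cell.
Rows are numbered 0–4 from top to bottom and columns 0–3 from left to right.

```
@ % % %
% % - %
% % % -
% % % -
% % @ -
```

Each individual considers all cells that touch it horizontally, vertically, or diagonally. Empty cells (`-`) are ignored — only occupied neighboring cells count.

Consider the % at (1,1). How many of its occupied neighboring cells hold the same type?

6

Occupied neighbors of (1,1): (0,0)=@, (0,1)=%, (0,2)=%, (1,0)=%, (2,0)=%, (2,1)=%, (2,2)=%.
Same type (%): 6 of 7.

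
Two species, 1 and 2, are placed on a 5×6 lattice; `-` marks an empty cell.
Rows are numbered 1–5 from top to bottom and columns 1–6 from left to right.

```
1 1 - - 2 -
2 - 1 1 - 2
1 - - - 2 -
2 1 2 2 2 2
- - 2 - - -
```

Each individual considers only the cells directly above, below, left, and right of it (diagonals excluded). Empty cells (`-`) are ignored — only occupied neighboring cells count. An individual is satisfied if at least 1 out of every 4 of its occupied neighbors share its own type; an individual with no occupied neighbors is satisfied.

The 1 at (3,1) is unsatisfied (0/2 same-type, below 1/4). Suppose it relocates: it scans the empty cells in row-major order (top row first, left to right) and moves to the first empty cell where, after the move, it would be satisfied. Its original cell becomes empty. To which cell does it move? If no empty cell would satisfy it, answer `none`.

(1,3)

Vacating (3,1). Empty cells in order:
  (1,3): 2/2 same-type → satisfied — stop here.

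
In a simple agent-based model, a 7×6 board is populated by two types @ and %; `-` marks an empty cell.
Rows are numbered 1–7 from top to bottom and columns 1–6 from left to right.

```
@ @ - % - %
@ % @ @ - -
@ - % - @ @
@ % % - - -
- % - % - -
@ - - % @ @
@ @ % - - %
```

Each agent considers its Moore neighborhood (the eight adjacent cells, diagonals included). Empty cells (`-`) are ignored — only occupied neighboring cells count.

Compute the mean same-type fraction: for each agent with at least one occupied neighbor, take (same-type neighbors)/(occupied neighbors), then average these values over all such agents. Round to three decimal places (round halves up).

0.570

(1,1)@ 2/3
(1,2)@ 3/4
(1,4)% 0/2
(1,6)% — no occupied neighbors
(2,1)@ 3/4
(2,2)% 1/6
(2,3)@ 2/5
(2,4)@ 2/4
(3,1)@ 2/4
(3,3)% 3/5
(3,5)@ 2/2
(3,6)@ 1/1
(4,1)@ 1/3
(4,2)% 3/5
(4,3)% 4/4
(5,2)% 2/4
(5,4)% 2/3
(6,1)@ 2/3
(6,4)% 2/3
(6,5)@ 1/4
(6,6)@ 1/2
(7,1)@ 2/2
(7,2)@ 2/3
(7,3)% 1/2
(7,6)% 0/2
Sum over 24 agents: 2/3 + 3/4 + 0/2 + 3/4 + 1/6 + 2/5 + 2/4 + 2/4 + 3/5 + 2/2 + 1/1 + 1/3 + 3/5 + 4/4 + 2/4 + 2/3 + 2/3 + 2/3 + 1/4 + 1/2 + 2/2 + 2/3 + 1/2 + 0/2 = 821/60; mean = 821/60 ÷ 24 = 821/1440 = 0.570138… → 0.570.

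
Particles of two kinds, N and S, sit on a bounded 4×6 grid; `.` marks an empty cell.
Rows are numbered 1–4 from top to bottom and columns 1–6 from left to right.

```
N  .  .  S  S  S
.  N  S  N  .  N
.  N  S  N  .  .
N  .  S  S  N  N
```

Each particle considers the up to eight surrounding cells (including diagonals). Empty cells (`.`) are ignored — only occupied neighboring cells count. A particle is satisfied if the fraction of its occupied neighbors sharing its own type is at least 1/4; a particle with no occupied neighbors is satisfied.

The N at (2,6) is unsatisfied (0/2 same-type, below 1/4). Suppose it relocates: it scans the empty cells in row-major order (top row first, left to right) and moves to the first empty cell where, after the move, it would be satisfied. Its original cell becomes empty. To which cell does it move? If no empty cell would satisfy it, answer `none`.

Vacating (2,6). Empty cells in order:
  (1,2): 2/3 same-type → satisfied — stop here.

(1,2)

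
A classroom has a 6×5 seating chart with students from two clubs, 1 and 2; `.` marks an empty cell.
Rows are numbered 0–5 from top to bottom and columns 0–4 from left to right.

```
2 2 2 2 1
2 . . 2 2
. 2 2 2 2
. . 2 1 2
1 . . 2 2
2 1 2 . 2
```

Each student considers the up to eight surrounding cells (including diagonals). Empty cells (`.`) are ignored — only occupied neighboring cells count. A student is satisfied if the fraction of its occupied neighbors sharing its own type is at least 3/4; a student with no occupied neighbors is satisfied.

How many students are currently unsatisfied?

6

(0,0)2 2/2 ok
(0,1)2 3/3 ok
(0,2)2 3/3 ok
(0,3)2 3/4 ok
(0,4)1 0/3 unhappy
(1,0)2 3/3 ok
(1,3)2 6/7 ok
(1,4)2 4/5 ok
(2,1)2 3/3 ok
(2,2)2 4/5 ok
(2,3)2 6/7 ok
(2,4)2 4/5 ok
(3,2)2 4/5 ok
(3,3)1 0/7 unhappy
(3,4)2 4/5 ok
(4,0)1 1/2 unhappy
(4,3)2 5/6 ok
(4,4)2 3/4 ok
(5,0)2 0/2 unhappy
(5,1)1 1/3 unhappy
(5,2)2 1/2 unhappy
(5,4)2 2/2 ok
Unsatisfied: (0,4), (3,3), (4,0), (5,0), (5,1), (5,2) — 6 in total.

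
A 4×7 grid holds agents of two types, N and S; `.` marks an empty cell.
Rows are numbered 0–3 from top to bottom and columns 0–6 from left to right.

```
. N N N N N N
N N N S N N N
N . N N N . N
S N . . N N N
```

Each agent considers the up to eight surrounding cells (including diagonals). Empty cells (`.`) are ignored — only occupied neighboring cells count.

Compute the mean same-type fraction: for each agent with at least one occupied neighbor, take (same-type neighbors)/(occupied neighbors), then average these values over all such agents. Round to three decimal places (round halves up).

(0,1)N 4/4
(0,2)N 4/5
(0,3)N 4/5
(0,4)N 4/5
(0,5)N 5/5
(0,6)N 3/3
(1,0)N 3/3
(1,1)N 6/6
(1,2)N 6/7
(1,3)S 0/8
(1,4)N 6/7
(1,5)N 7/7
(1,6)N 4/4
(2,0)N 3/4
(2,2)N 4/5
(2,3)N 5/6
(2,4)N 5/6
(2,6)N 4/4
(3,0)S 0/2
(3,1)N 2/3
(3,4)N 3/3
(3,5)N 4/4
(3,6)N 2/2
Sum over 23 agents: 4/4 + 4/5 + 4/5 + 4/5 + 5/5 + 3/3 + 3/3 + 6/6 + 6/7 + 0/8 + 6/7 + 7/7 + 4/4 + 3/4 + 4/5 + 5/6 + 5/6 + 4/4 + 0/2 + 2/3 + 3/3 + 4/4 + 2/2 = 7979/420; mean = 7979/420 ÷ 23 = 7979/9660 = 0.825983… → 0.826.

0.826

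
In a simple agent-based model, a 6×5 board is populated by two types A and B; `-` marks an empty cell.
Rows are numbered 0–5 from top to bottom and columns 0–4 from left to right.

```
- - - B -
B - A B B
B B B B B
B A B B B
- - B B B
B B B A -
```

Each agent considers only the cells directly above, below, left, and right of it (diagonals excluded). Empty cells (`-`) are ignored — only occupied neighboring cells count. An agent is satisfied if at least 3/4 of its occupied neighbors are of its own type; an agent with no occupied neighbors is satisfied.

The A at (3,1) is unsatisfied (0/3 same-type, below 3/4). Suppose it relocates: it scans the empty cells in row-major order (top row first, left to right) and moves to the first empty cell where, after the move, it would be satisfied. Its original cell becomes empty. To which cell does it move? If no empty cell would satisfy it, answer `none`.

Vacating (3,1). Empty cells in order:
  (0,0): 0/1 same-type → still unsatisfied.
  (0,1): 0/0 same-type → satisfied — stop here.

(0,1)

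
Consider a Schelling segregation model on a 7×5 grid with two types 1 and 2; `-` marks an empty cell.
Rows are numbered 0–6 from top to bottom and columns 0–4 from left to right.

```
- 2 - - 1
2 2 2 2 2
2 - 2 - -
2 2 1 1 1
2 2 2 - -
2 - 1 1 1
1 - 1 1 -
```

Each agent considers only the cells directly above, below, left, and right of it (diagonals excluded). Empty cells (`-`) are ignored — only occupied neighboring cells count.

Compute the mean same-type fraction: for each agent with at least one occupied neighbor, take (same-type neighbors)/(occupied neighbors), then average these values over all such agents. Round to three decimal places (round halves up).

Row 0: (0,1)2 1/1 · (0,4)1 0/1
Row 1: (1,0)2 2/2 · (1,1)2 3/3 · (1,2)2 3/3 · (1,3)2 2/2 · (1,4)2 1/2
Row 2: (2,0)2 2/2 · (2,2)2 1/2
Row 3: (3,0)2 3/3 · (3,1)2 2/3 · (3,2)1 1/4 · (3,3)1 2/2 · (3,4)1 1/1
Row 4: (4,0)2 3/3 · (4,1)2 3/3 · (4,2)2 1/3
Row 5: (5,0)2 1/2 · (5,2)1 2/3 · (5,3)1 3/3 · (5,4)1 1/1
Row 6: (6,0)1 0/1 · (6,2)1 2/2 · (6,3)1 2/2
Sum over 24 agents: 1/1 + 0/1 + 2/2 + 3/3 + 3/3 + 2/2 + 1/2 + 2/2 + 1/2 + 3/3 + 2/3 + 1/4 + 2/2 + 1/1 + 3/3 + 3/3 + 1/3 + 1/2 + 2/3 + 3/3 + 1/1 + 0/1 + 2/2 + 2/2 = 221/12; mean = 221/12 ÷ 24 = 221/288 = 0.767361… → 0.767.

0.767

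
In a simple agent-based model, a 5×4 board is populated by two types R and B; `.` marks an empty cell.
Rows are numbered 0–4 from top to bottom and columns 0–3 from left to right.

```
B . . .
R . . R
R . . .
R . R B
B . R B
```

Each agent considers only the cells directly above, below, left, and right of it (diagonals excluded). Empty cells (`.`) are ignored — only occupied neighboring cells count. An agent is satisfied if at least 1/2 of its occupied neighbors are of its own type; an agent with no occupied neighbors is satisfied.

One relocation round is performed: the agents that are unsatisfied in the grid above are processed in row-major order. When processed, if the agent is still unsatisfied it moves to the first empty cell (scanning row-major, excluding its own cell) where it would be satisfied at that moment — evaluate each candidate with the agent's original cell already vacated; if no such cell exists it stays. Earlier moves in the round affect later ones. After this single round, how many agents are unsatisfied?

Initially unsatisfied (in order): (0,0), (4,0).
  (0,0) → (0,1).
  (4,0) → (0,0).
Resulting grid:
B B . .
R . . R
R . . .
R . R B
. . R B
All satisfied now.

0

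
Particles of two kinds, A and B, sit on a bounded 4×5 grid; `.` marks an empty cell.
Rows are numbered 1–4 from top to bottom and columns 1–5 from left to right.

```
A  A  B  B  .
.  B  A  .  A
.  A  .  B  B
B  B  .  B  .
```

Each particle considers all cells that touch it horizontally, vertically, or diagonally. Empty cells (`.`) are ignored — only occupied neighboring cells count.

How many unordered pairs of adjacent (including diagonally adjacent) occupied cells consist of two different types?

Scan each occupied cell's neighbors to the right and below (and the two forward diagonals) so each pair is counted once.
Row 1: A(1,1)–A(1,2)= A(1,1)–B(2,2)≠ A(1,2)–B(1,3)≠ A(1,2)–B(2,2)≠ A(1,2)–A(2,3)= B(1,3)–B(1,4)= B(1,3)–A(2,3)≠ B(1,3)–B(2,2)= B(1,4)–A(2,5)≠ B(1,4)–A(2,3)≠  → 6/10 unlike.
Row 2: B(2,2)–A(2,3)≠ B(2,2)–A(3,2)≠ A(2,3)–B(3,4)≠ A(2,3)–A(3,2)= A(2,5)–B(3,5)≠ A(2,5)–B(3,4)≠  → 5/6 unlike.
Row 3: A(3,2)–B(4,2)≠ A(3,2)–B(4,1)≠ B(3,4)–B(3,5)= B(3,4)–B(4,4)= B(3,5)–B(4,4)=  → 2/5 unlike.
Row 4: B(4,1)–B(4,2)=  → 0/1 unlike.
Total adjacent occupied pairs: 22; unlike-type pairs: 13.

13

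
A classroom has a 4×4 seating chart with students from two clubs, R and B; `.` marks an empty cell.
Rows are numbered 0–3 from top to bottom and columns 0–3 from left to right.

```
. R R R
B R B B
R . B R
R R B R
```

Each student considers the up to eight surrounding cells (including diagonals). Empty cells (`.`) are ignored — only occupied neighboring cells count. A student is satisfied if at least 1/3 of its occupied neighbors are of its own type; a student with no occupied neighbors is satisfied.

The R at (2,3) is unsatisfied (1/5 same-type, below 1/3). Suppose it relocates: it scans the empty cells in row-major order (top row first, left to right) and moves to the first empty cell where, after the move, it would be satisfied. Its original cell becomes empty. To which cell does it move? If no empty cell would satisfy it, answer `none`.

(0,0)

Vacating (2,3). Empty cells in order:
  (0,0): 2/3 same-type → satisfied — stop here.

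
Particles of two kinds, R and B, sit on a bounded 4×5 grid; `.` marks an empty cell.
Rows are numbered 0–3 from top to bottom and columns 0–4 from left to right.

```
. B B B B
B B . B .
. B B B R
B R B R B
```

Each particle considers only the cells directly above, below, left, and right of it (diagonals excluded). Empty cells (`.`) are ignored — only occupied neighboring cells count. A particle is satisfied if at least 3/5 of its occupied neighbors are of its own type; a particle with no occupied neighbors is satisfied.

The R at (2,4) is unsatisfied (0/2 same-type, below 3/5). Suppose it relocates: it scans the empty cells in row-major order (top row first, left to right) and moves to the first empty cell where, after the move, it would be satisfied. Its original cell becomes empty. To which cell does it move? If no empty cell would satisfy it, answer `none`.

Vacating (2,4). Empty cells in order:
  (0,0): 0/2 same-type → still unsatisfied.
  (1,2): 0/4 same-type → still unsatisfied.
  (1,4): 0/2 same-type → still unsatisfied.
  (2,0): 0/3 same-type → still unsatisfied.

none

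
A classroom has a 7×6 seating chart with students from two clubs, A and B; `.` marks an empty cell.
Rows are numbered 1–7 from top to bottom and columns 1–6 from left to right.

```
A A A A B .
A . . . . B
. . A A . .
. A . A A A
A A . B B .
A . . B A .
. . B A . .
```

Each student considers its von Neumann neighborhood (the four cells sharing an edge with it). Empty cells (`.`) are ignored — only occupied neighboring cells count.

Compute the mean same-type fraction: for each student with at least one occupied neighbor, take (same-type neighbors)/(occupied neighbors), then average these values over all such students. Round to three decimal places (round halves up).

0.675

(1,1)A 2/2
(1,2)A 2/2
(1,3)A 2/2
(1,4)A 1/2
(1,5)B 0/1
(2,1)A 1/1
(2,6)B — no occupied neighbors
(3,3)A 1/1
(3,4)A 2/2
(4,2)A 1/1
(4,4)A 2/3
(4,5)A 2/3
(4,6)A 1/1
(5,1)A 2/2
(5,2)A 2/2
(5,4)B 2/3
(5,5)B 1/3
(6,1)A 1/1
(6,4)B 1/3
(6,5)A 0/2
(7,3)B 0/1
(7,4)A 0/2
Sum over 21 students: 2/2 + 2/2 + 2/2 + 1/2 + 0/1 + 1/1 + 1/1 + 2/2 + 1/1 + 2/3 + 2/3 + 1/1 + 2/2 + 2/2 + 2/3 + 1/3 + 1/1 + 1/3 + 0/2 + 0/1 + 0/2 = 85/6; mean = 85/6 ÷ 21 = 85/126 = 0.674603… → 0.675.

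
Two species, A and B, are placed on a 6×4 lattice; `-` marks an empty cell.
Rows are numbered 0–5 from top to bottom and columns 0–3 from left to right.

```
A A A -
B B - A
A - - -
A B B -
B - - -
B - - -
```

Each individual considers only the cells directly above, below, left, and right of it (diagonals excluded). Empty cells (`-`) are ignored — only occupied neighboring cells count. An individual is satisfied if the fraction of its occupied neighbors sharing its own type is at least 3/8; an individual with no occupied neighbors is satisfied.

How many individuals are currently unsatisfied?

2

(0,0)A 1/2 ok
(0,1)A 2/3 ok
(0,2)A 1/1 ok
(1,0)B 1/3 unhappy
(1,1)B 1/2 ok
(1,3)A 0/0 ok
(2,0)A 1/2 ok
(3,0)A 1/3 unhappy
(3,1)B 1/2 ok
(3,2)B 1/1 ok
(4,0)B 1/2 ok
(5,0)B 1/1 ok
Unsatisfied: (1,0), (3,0) — 2 in total.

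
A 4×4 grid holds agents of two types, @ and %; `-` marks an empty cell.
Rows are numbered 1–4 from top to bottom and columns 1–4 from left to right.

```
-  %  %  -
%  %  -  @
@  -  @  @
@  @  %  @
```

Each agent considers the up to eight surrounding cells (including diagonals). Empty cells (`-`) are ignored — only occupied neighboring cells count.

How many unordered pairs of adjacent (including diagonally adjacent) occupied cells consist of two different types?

8

Scan each occupied cell's neighbors to the right and below (and the two forward diagonals) so each pair is counted once.
Row 1: %(1,2)–%(1,3)= %(1,2)–%(2,2)= %(1,2)–%(2,1)= %(1,3)–@(2,4)≠ %(1,3)–%(2,2)=  → 1/5 unlike.
Row 2: %(2,1)–%(2,2)= %(2,1)–@(3,1)≠ %(2,2)–@(3,3)≠ %(2,2)–@(3,1)≠ @(2,4)–@(3,4)= @(2,4)–@(3,3)=  → 3/6 unlike.
Row 3: @(3,1)–@(4,1)= @(3,1)–@(4,2)= @(3,3)–@(3,4)= @(3,3)–%(4,3)≠ @(3,3)–@(4,4)= @(3,3)–@(4,2)= @(3,4)–@(4,4)= @(3,4)–%(4,3)≠  → 2/8 unlike.
Row 4: @(4,1)–@(4,2)= @(4,2)–%(4,3)≠ %(4,3)–@(4,4)≠  → 2/3 unlike.
Total adjacent occupied pairs: 22; unlike-type pairs: 8.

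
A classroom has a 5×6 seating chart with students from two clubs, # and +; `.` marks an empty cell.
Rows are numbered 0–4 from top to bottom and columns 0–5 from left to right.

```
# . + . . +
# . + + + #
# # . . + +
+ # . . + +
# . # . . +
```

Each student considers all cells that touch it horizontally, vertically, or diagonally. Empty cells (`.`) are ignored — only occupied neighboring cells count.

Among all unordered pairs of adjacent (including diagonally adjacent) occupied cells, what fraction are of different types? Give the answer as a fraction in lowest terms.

Scan each occupied cell's neighbors to the right and below (and the two forward diagonals) so each pair is counted once.
From row 0: 1 unlike of 5 pairs (running 1/5).
From row 1: 4 unlike of 11 pairs (running 5/16).
From row 2: 2 unlike of 10 pairs (running 7/26).
From row 3: 2 unlike of 7 pairs (running 9/33).
Total adjacent occupied pairs: 33; unlike-type pairs: 9.
9/33 reduces to 3/11.

3/11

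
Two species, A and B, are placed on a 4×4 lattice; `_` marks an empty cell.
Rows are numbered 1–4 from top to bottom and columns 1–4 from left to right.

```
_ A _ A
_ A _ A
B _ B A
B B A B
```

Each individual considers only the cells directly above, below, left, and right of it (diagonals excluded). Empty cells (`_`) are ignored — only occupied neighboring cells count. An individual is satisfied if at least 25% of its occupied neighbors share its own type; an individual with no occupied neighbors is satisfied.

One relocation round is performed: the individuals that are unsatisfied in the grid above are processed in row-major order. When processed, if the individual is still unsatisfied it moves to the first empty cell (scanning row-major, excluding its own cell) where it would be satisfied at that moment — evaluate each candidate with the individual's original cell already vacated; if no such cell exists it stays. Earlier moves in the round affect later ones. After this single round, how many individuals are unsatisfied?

Initially unsatisfied (in order): (3,3), (4,3), (4,4).
  (3,3) → (2,1).
  (4,3) → (1,1).
  (4,4) → (3,2).
Resulting grid:
A A _ A
B A _ A
B B _ A
B B _ _
All satisfied now.

0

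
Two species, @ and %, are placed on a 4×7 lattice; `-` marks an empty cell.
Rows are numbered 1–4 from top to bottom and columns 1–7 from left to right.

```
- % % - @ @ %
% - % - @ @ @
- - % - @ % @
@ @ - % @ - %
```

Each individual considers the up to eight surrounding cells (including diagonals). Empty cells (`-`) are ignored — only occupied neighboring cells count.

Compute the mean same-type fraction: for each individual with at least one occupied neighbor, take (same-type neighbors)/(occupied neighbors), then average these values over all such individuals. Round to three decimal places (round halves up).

Row 1: (1,2)% 3/3 · (1,3)% 2/2 · (1,5)@ 3/3 · (1,6)@ 4/5 · (1,7)% 0/3
Row 2: (2,1)% 1/1 · (2,3)% 3/3 · (2,5)@ 4/5 · (2,6)@ 6/8 · (2,7)@ 3/5
Row 3: (3,3)% 2/3 · (3,5)@ 3/5 · (3,6)% 1/7 · (3,7)@ 2/4
Row 4: (4,1)@ 1/1 · (4,2)@ 1/2 · (4,4)% 1/3 · (4,5)@ 1/3 · (4,7)% 1/2
Sum over 19 individuals: 3/3 + 2/2 + 3/3 + 4/5 + 0/3 + 1/1 + 3/3 + 4/5 + 6/8 + 3/5 + 2/3 + 3/5 + 1/7 + 2/4 + 1/1 + 1/2 + 1/3 + 1/3 + 1/2 = 5261/420; mean = 5261/420 ÷ 19 = 5261/7980 = 0.659273… → 0.659.

0.659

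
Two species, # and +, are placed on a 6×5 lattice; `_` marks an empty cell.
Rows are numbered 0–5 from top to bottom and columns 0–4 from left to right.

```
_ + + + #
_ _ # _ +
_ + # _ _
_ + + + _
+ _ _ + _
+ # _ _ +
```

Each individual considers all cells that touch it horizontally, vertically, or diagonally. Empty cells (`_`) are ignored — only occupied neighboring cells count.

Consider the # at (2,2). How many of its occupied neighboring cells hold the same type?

1

Occupied neighbors of (2,2): (1,2)=#, (2,1)=+, (3,1)=+, (3,2)=+, (3,3)=+.
Same type (#): 1 of 5.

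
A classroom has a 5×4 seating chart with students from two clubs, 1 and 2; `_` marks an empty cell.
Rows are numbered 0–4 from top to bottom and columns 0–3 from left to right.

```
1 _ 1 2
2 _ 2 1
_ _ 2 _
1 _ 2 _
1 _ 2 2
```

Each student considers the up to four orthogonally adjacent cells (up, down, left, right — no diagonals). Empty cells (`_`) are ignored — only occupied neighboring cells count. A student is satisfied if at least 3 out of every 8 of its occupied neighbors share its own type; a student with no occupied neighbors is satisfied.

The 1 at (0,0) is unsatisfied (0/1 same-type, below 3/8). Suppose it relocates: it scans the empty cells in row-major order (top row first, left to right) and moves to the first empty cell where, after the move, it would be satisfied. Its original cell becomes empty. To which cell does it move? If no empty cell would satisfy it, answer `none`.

(0,1)

Vacating (0,0). Empty cells in order:
  (0,1): 1/1 same-type → satisfied — stop here.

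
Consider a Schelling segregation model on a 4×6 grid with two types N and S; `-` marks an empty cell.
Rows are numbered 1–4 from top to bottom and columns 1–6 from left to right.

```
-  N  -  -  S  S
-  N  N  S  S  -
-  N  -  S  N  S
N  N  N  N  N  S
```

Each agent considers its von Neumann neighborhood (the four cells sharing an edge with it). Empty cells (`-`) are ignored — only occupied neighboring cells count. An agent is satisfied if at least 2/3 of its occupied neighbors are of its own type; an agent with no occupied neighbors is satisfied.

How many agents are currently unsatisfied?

5

Row 1: (1,2)N 1/1 ok · (1,5)S 2/2 ok · (1,6)S 1/1 ok
Row 2: (2,2)N 3/3 ok · (2,3)N 1/2 unhappy · (2,4)S 2/3 ok · (2,5)S 2/3 ok
Row 3: (3,2)N 2/2 ok · (3,4)S 1/3 unhappy · (3,5)N 1/4 unhappy · (3,6)S 1/2 unhappy
Row 4: (4,1)N 1/1 ok · (4,2)N 3/3 ok · (4,3)N 2/2 ok · (4,4)N 2/3 ok · (4,5)N 2/3 ok · (4,6)S 1/2 unhappy
Unsatisfied: (2,3), (3,4), (3,5), (3,6), (4,6) — 5 in total.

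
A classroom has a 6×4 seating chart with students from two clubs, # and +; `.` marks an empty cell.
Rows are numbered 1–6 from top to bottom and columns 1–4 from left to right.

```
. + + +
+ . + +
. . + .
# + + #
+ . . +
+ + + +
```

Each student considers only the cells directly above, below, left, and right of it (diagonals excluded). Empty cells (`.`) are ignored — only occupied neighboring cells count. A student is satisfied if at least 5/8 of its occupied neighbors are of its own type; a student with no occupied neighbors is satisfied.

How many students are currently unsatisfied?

(1,2)+ 1/1 satisfied
(1,3)+ 3/3 satisfied
(1,4)+ 2/2 satisfied
(2,1)+ 0/0 satisfied
(2,3)+ 3/3 satisfied
(2,4)+ 2/2 satisfied
(3,3)+ 2/2 satisfied
(4,1)# 0/2 not
(4,2)+ 1/2 not
(4,3)+ 2/3 satisfied
(4,4)# 0/2 not
(5,1)+ 1/2 not
(5,4)+ 1/2 not
(6,1)+ 2/2 satisfied
(6,2)+ 2/2 satisfied
(6,3)+ 2/2 satisfied
(6,4)+ 2/2 satisfied
Unsatisfied: (4,1), (4,2), (4,4), (5,1), (5,4) — 5 in total.

5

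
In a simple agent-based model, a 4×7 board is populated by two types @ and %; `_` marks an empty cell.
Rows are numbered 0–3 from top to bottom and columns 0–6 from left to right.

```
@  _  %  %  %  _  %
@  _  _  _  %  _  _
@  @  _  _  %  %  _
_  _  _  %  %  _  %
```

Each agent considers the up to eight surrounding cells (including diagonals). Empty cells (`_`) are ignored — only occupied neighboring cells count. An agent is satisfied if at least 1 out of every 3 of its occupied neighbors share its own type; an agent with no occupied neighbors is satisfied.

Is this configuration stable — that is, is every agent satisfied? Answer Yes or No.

Yes

Row 0: (0,0)@ 1/1 satisfied · (0,2)% 1/1 satisfied · (0,3)% 3/3 satisfied · (0,4)% 2/2 satisfied · (0,6)% 0/0 satisfied
Row 1: (1,0)@ 3/3 satisfied · (1,4)% 4/4 satisfied
Row 2: (2,0)@ 2/2 satisfied · (2,1)@ 2/2 satisfied · (2,4)% 4/4 satisfied · (2,5)% 4/4 satisfied
Row 3: (3,3)% 2/2 satisfied · (3,4)% 3/3 satisfied · (3,6)% 1/1 satisfied
All meet the threshold, so the configuration is stable.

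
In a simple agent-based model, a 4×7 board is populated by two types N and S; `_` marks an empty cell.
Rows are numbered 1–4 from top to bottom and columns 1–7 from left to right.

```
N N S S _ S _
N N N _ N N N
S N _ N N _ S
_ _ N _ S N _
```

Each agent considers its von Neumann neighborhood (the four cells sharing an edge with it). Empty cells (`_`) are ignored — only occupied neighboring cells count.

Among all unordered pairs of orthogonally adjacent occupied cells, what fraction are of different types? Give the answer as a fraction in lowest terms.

Scan each occupied cell's neighbors to the right and below so each pair is counted once.
From row 1: 3 unlike of 7 pairs (running 3/7).
From row 2: 2 unlike of 8 pairs (running 5/15).
From row 3: 2 unlike of 3 pairs (running 7/18).
From row 4: 1 unlike of 1 pairs (running 8/19).
Total adjacent occupied pairs: 19; unlike-type pairs: 8.
8/19 is already in lowest terms.

8/19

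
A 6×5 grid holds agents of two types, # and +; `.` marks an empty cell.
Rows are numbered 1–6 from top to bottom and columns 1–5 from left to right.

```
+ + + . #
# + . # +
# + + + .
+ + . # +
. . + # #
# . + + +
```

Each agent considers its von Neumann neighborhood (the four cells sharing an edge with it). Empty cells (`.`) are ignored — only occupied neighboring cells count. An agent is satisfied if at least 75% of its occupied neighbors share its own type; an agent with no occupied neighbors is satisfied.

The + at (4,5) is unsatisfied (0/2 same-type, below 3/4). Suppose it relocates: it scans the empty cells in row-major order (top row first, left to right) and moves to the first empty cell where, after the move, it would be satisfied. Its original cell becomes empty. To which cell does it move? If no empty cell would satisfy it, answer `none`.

Vacating (4,5). Empty cells in order:
  (1,4): 1/3 same-type → still unsatisfied.
  (2,3): 3/4 same-type → satisfied — stop here.

(2,3)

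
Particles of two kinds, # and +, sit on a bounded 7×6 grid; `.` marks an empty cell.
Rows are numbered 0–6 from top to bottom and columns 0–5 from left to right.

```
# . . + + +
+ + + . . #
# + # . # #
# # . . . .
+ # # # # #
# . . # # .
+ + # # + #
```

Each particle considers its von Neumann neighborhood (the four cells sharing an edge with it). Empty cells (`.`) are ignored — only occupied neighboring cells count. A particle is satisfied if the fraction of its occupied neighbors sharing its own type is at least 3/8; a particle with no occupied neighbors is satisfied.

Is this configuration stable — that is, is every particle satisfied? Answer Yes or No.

Row 0: (0,0)# 0/1 ✗ · (0,3)+ 1/1 ✓ · (0,4)+ 2/2 ✓ · (0,5)+ 1/2 ✓
Row 1: (1,0)+ 1/3 ✗ · (1,1)+ 3/3 ✓ · (1,2)+ 1/2 ✓ · (1,5)# 1/2 ✓
Row 2: (2,0)# 1/3 ✗ · (2,1)+ 1/4 ✗ · (2,2)# 0/2 ✗ · (2,4)# 1/1 ✓ · (2,5)# 2/2 ✓
Row 3: (3,0)# 2/3 ✓ · (3,1)# 2/3 ✓
Row 4: (4,0)+ 0/3 ✗ · (4,1)# 2/3 ✓ · (4,2)# 2/2 ✓ · (4,3)# 3/3 ✓ · (4,4)# 3/3 ✓ · (4,5)# 1/1 ✓
Row 5: (5,0)# 0/2 ✗ · (5,3)# 3/3 ✓ · (5,4)# 2/3 ✓
Row 6: (6,0)+ 1/2 ✓ · (6,1)+ 1/2 ✓ · (6,2)# 1/2 ✓ · (6,3)# 2/3 ✓ · (6,4)+ 0/3 ✗ · (6,5)# 0/1 ✗
For instance (0,0) has only 0/1 same-type neighbors, below 3/8.

No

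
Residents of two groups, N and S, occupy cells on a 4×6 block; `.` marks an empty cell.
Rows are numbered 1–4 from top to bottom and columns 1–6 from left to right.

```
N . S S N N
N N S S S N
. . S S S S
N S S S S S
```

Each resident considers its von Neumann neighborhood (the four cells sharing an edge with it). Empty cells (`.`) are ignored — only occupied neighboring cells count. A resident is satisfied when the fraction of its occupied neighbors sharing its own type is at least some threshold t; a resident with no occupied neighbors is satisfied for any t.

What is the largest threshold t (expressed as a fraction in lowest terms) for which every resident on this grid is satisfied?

0/1

(1,1)N 1/1
(1,3)S 2/2
(1,4)S 2/3
(1,5)N 1/3
(1,6)N 2/2
(2,1)N 2/2
(2,2)N 1/2
(2,3)S 3/4
(2,4)S 4/4
(2,5)S 2/4
(2,6)N 1/3
(3,3)S 3/3
(3,4)S 4/4
(3,5)S 4/4
(3,6)S 2/3
(4,1)N 0/1
(4,2)S 1/2
(4,3)S 3/3
(4,4)S 3/3
(4,5)S 3/3
(4,6)S 2/2
The smallest same-type fraction is 0/1 at (4,1), which reduces to 0/1. Any threshold above that leaves this resident unsatisfied.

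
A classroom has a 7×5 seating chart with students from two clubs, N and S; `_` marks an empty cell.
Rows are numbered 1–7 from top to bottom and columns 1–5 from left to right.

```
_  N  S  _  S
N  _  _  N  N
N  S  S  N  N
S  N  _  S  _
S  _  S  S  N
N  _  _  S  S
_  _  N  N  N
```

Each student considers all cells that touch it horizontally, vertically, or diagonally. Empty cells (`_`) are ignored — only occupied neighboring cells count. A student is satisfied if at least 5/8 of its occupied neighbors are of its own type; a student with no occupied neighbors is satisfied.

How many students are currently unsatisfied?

Row 1: (1,2)N 1/2 not · (1,3)S 0/2 not · (1,5)S 0/2 not
Row 2: (2,1)N 2/3 satisfied · (2,4)N 3/6 not · (2,5)N 3/4 satisfied
Row 3: (3,1)N 2/4 not · (3,2)S 2/5 not · (3,3)S 2/5 not · (3,4)N 3/5 not · (3,5)N 3/4 satisfied
Row 4: (4,1)S 2/4 not · (4,2)N 1/6 not · (4,4)S 3/6 not
Row 5: (5,1)S 1/3 not · (5,3)S 3/4 satisfied · (5,4)S 4/5 satisfied · (5,5)N 0/4 not
Row 6: (6,1)N 0/1 not · (6,4)S 3/7 not · (6,5)S 2/5 not
Row 7: (7,3)N 1/2 not · (7,4)N 2/4 not · (7,5)N 1/3 not
Unsatisfied: (1,2), (1,3), (1,5), (2,4), (3,1), (3,2), (3,3), (3,4), (4,1), (4,2), (4,4), (5,1), (5,5), (6,1), (6,4), (6,5), (7,3), (7,4), (7,5) — 19 in total.

19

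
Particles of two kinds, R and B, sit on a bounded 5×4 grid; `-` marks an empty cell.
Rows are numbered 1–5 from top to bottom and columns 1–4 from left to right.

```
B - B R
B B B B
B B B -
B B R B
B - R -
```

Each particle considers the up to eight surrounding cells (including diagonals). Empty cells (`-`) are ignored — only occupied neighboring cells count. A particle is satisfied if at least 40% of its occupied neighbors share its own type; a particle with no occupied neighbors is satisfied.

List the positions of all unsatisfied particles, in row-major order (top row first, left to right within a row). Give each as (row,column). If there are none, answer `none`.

Row 1: (1,1)B 2/2 satisfied · (1,3)B 3/4 satisfied · (1,4)R 0/3 not
Row 2: (2,1)B 4/4 satisfied · (2,2)B 7/7 satisfied · (2,3)B 5/6 satisfied · (2,4)B 3/4 satisfied
Row 3: (3,1)B 5/5 satisfied · (3,2)B 7/8 satisfied · (3,3)B 6/7 satisfied
Row 4: (4,1)B 4/4 satisfied · (4,2)B 5/7 satisfied · (4,3)R 1/5 not · (4,4)B 1/3 not
Row 5: (5,1)B 2/2 satisfied · (5,3)R 1/3 not

(1,4), (4,3), (4,4), (5,3)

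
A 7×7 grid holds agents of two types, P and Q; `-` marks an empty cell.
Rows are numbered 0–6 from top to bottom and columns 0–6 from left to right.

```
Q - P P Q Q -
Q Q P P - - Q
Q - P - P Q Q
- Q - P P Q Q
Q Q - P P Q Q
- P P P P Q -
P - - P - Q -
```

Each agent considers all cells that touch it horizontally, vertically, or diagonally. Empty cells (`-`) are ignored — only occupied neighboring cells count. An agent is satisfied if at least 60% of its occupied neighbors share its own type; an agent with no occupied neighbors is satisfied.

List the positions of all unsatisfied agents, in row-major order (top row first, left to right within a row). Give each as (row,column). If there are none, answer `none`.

Row 0: (0,0)Q 2/2 ✓ · (0,2)P 3/4 ✓ · (0,3)P 3/4 ✓ · (0,4)Q 1/3 ✗ · (0,5)Q 2/2 ✓
Row 1: (1,0)Q 3/3 ✓ · (1,1)Q 3/6 ✗ · (1,2)P 4/5 ✓ · (1,3)P 5/6 ✓ · (1,6)Q 3/3 ✓
Row 2: (2,0)Q 3/3 ✓ · (2,2)P 3/5 ✓ · (2,4)P 3/5 ✓ · (2,5)Q 4/6 ✓ · (2,6)Q 4/4 ✓
Row 3: (3,1)Q 3/4 ✓ · (3,3)P 5/5 ✓ · (3,4)P 4/7 ✗ · (3,5)Q 5/8 ✓ · (3,6)Q 5/5 ✓
Row 4: (4,0)Q 2/3 ✓ · (4,1)Q 2/4 ✗ · (4,3)P 6/6 ✓ · (4,4)P 5/8 ✓ · (4,5)Q 4/7 ✗ · (4,6)Q 4/4 ✓
Row 5: (5,1)P 2/4 ✗ · (5,2)P 4/5 ✓ · (5,3)P 5/5 ✓ · (5,4)P 4/7 ✗ · (5,5)Q 3/5 ✓
Row 6: (6,0)P 1/1 ✓ · (6,3)P 3/3 ✓ · (6,5)Q 1/2 ✗

(0,4), (1,1), (3,4), (4,1), (4,5), (5,1), (5,4), (6,5)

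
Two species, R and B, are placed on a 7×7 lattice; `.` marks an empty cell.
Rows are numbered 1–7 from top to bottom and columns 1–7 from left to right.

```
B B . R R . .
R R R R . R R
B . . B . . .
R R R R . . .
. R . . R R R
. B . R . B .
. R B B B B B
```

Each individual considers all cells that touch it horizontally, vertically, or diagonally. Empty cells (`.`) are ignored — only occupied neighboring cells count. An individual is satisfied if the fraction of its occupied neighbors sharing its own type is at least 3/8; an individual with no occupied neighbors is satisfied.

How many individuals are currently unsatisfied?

8

Row 1: (1,1)B 1/3 unhappy · (1,2)B 1/4 unhappy · (1,4)R 3/3 ok · (1,5)R 3/3 ok
Row 2: (2,1)R 1/4 unhappy · (2,2)R 2/5 ok · (2,3)R 3/5 ok · (2,4)R 3/4 ok · (2,6)R 2/2 ok · (2,7)R 1/1 ok
Row 3: (3,1)B 0/4 unhappy · (3,4)B 0/4 unhappy
Row 4: (4,1)R 2/3 ok · (4,2)R 3/4 ok · (4,3)R 3/4 ok · (4,4)R 2/3 ok
Row 5: (5,2)R 3/4 ok · (5,5)R 3/4 ok · (5,6)R 2/3 ok · (5,7)R 1/2 ok
Row 6: (6,2)B 1/3 unhappy · (6,4)R 1/4 unhappy · (6,6)B 3/6 ok
Row 7: (7,2)R 0/2 unhappy · (7,3)B 2/4 ok · (7,4)B 2/3 ok · (7,5)B 3/4 ok · (7,6)B 3/3 ok · (7,7)B 2/2 ok
Unsatisfied: (1,1), (1,2), (2,1), (3,1), (3,4), (6,2), (6,4), (7,2) — 8 in total.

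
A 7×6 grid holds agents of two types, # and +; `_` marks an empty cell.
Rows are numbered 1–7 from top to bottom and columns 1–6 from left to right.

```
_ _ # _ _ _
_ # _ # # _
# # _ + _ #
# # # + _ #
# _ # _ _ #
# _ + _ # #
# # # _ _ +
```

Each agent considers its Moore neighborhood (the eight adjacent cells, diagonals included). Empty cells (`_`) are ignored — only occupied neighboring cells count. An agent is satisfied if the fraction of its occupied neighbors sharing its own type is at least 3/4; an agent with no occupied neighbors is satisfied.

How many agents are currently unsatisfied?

Row 1: (1,3)# 2/2 ✓
Row 2: (2,2)# 3/3 ✓ · (2,4)# 2/3 ✗ · (2,5)# 2/3 ✗
Row 3: (3,1)# 4/4 ✓ · (3,2)# 5/5 ✓ · (3,4)+ 1/4 ✗ · (3,6)# 2/2 ✓
Row 4: (4,1)# 4/4 ✓ · (4,2)# 6/6 ✓ · (4,3)# 3/5 ✗ · (4,4)+ 1/3 ✗ · (4,6)# 2/2 ✓
Row 5: (5,1)# 3/3 ✓ · (5,3)# 2/4 ✗ · (5,6)# 3/3 ✓
Row 6: (6,1)# 3/3 ✓ · (6,3)+ 0/3 ✗ · (6,5)# 2/3 ✗ · (6,6)# 2/3 ✗
Row 7: (7,1)# 2/2 ✓ · (7,2)# 3/4 ✓ · (7,3)# 1/2 ✗ · (7,6)+ 0/2 ✗
Unsatisfied: (2,4), (2,5), (3,4), (4,3), (4,4), (5,3), (6,3), (6,5), (6,6), (7,3), (7,6) — 11 in total.

11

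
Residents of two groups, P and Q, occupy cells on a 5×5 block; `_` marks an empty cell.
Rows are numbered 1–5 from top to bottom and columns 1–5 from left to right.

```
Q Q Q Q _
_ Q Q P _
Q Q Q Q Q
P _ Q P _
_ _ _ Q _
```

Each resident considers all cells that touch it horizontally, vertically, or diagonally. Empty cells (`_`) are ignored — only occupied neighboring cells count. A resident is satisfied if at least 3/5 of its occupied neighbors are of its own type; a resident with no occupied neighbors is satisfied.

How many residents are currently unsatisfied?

5

(1,1)Q 2/2 ✓
(1,2)Q 4/4 ✓
(1,3)Q 4/5 ✓
(1,4)Q 2/3 ✓
(2,2)Q 7/7 ✓
(2,3)Q 7/8 ✓
(2,4)P 0/6 ✗
(3,1)Q 2/3 ✓
(3,2)Q 5/6 ✓
(3,3)Q 5/7 ✓
(3,4)Q 4/6 ✓
(3,5)Q 1/3 ✗
(4,1)P 0/2 ✗
(4,3)Q 4/5 ✓
(4,4)P 0/5 ✗
(5,4)Q 1/2 ✗
Unsatisfied: (2,4), (3,5), (4,1), (4,4), (5,4) — 5 in total.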